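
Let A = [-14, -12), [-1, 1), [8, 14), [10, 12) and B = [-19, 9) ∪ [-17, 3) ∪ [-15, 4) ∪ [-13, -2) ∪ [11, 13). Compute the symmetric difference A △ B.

[-19, -14) ∪ [-12, -1) ∪ [1, 8) ∪ [9, 11) ∪ [13, 14)

First set merges to [-14, -12), [-1, 1), [8, 14).
Second set merges to [-19, 9), [11, 13).
A but not B: [9, 11), [13, 14).
B but not A: [-19, -14), [-12, -1), [1, 8).
Combining gives A △ B.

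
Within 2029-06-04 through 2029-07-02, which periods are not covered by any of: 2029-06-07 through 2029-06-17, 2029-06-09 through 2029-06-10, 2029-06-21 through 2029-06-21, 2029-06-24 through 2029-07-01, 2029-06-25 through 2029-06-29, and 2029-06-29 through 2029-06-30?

The merged coverage is 2029-06-07 through 2029-06-17, 2029-06-21 through 2029-06-21, 2029-06-24 through 2029-07-01.
Complement within 2029-06-04 through 2029-07-02: 2029-06-04 through 2029-06-06, 2029-06-18 through 2029-06-20, 2029-06-22 through 2029-06-23, 2029-07-02 through 2029-07-02.

2029-06-04 through 2029-06-06, 2029-06-18 through 2029-06-20, 2029-06-22 through 2029-06-23, 2029-07-02 through 2029-07-02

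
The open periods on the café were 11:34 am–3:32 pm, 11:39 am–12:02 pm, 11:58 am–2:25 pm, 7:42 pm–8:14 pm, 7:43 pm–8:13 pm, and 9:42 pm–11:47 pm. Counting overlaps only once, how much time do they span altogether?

6 h 35 min

Merged: 11:34 am–3:32 pm, 7:42 pm–8:14 pm, 9:42 pm–11:47 pm.
Lengths: 3 h 58 min + 32 min + 2 h 5 min = 6 h 35 min.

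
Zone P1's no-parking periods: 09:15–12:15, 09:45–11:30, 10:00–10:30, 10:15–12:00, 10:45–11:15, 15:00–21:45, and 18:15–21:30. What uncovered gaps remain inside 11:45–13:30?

The merged coverage is 09:15-12:15, 15:00-21:45.
Uncovered inside 11:45-13:30: 12:15-13:30.

12:15-13:30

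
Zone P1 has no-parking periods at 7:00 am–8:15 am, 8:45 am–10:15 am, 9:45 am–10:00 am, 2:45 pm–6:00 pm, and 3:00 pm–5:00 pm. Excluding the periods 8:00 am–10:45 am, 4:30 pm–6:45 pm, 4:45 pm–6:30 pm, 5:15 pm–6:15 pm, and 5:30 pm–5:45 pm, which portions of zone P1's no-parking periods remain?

First set merges to 7:00 am–8:15 am, 8:45 am–10:15 am, 2:45 pm–6:00 pm.
Second set merges to 8:00 am–10:45 am, 4:30 pm–6:45 pm.
7:00 am–8:15 am \ B = 7:00 am–8:00 am.
8:45 am–10:15 am: entirely removed.
2:45 pm–6:00 pm \ B = 2:45 pm–4:30 pm.

7:00 am–8:00 am, 2:45 pm–4:30 pm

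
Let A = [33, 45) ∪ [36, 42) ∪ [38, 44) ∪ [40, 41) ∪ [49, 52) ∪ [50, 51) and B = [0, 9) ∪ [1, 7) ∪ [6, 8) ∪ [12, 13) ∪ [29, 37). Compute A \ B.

First set merges to [33, 45), [49, 52).
Second set merges to [0, 9), [12, 13), [29, 37).
[33, 45) with B removed leaves [37, 45).
[49, 52) is untouched.

[37, 45) ∪ [49, 52)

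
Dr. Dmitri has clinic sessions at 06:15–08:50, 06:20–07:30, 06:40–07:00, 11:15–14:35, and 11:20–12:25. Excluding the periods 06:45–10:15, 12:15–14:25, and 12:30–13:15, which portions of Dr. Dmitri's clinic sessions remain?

Merge the first list: 06:15–08:50, 11:15–14:35.
Merge the second list: 06:45–10:15, 12:15–14:25.
06:15–08:50 minus B → 06:15–06:45.
11:15–14:35 minus B → 11:15–12:15, 14:25–14:35.

06:15–06:45, 11:15–12:15, 14:25–14:35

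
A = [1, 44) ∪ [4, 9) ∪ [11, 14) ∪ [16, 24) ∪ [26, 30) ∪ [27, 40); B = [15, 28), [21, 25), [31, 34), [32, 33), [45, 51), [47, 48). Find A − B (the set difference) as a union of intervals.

A, merged: [1, 44).
B, merged: [15, 28), [31, 34), [45, 51).
[1, 44) minus B → [1, 15), [28, 31), [34, 44).

[1, 15) ∪ [28, 31) ∪ [34, 44)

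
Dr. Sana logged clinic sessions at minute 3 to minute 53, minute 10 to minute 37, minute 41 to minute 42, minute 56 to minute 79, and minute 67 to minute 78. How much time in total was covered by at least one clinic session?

73 minutes

Merged: minute 3 to minute 53, minute 56 to minute 79.
Lengths: 50 minutes + 23 minutes = 73 minutes.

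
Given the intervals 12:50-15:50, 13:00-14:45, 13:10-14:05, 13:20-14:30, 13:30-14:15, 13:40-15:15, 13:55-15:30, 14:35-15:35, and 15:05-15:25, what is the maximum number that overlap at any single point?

7

Sweep endpoints in order; track running count of active intervals.
Peak of 7 reached at 13:55.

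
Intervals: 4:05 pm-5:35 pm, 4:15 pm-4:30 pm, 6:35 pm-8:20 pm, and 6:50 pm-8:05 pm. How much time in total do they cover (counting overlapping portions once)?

3 h 15 min

Merged: 4:05 pm-5:35 pm, 6:35 pm-8:20 pm.
Lengths: 1 h 30 min + 1 h 45 min = 3 h 15 min.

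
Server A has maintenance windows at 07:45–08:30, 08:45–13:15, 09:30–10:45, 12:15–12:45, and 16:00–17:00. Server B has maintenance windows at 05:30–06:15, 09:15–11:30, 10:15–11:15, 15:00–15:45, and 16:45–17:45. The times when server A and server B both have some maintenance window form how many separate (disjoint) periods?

A, merged: 07:45–08:30, 08:45–13:15, 16:00–17:00.
B, merged: 05:30–06:15, 09:15–11:30, 15:00–15:45, 16:45–17:45.
A ∩ B = 09:15–11:30, 16:45–17:00.
That is 2 disjoint pieces.

2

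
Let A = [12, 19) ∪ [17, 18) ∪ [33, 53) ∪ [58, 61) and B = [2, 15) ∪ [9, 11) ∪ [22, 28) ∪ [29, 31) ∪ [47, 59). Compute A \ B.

[15, 19) ∪ [33, 47) ∪ [59, 61)

A, merged: [12, 19), [33, 53), [58, 61).
B, merged: [2, 15), [22, 28), [29, 31), [47, 59).
[12, 19) with B removed leaves [15, 19).
[33, 53) with B removed leaves [33, 47).
[58, 61) with B removed leaves [59, 61).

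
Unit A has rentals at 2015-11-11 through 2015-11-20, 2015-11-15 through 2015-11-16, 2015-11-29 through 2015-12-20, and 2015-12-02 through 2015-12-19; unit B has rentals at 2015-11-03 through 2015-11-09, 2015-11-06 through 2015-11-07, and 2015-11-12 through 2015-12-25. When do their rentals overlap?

A, merged: 2015-11-11 through 2015-11-20, 2015-11-29 through 2015-12-20.
B, merged: 2015-11-03 through 2015-11-09, 2015-11-12 through 2015-12-25.
2015-11-11 through 2015-11-20 ∩ B → 2015-11-12 through 2015-11-20.
2015-11-29 through 2015-12-20 ∩ B → 2015-11-29 through 2015-12-20.

2015-11-12 through 2015-11-20, 2015-11-29 through 2015-12-20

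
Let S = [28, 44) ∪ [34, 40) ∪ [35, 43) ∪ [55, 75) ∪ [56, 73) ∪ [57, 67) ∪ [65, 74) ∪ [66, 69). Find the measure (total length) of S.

Merged: [28, 44), [55, 75).
Lengths: 16 + 20 = 36.

36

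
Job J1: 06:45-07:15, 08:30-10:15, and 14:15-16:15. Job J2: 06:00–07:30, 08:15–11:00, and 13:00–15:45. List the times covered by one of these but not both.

06:00–06:45, 07:15–07:30, 08:15–08:30, 10:15–11:00, 13:00–14:15, 15:45–16:15

A \ B = 15:45–16:15.
B \ A = 06:00–06:45, 07:15–07:30, 08:15–08:30, 10:15–11:00, 13:00–14:15.
Union of the two gives the symmetric difference.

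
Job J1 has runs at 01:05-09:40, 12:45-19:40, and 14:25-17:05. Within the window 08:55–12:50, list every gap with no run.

09:40-12:45

After merging, the occupied span is 01:05-09:40, 12:45-19:40.
Uncovered inside 08:55-12:50: 09:40-12:45.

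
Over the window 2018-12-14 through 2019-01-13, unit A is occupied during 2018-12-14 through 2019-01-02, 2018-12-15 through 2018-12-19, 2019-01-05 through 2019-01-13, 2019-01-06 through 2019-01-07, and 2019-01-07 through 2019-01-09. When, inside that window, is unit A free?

2019-01-03 through 2019-01-04

Covered (merged): 2018-12-14 through 2019-01-02, 2019-01-05 through 2019-01-13.
Complement within 2018-12-14 through 2019-01-13: 2019-01-03 through 2019-01-04.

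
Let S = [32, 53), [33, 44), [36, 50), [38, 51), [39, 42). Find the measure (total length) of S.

21

Merged: [32, 53).
Length: 21.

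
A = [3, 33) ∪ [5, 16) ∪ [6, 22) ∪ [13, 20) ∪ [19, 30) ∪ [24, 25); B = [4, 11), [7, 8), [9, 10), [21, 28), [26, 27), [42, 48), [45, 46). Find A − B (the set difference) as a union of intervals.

A, merged: [3, 33).
B, merged: [4, 11), [21, 28), [42, 48).
[3, 33) \ B = [3, 4), [11, 21), [28, 33).

[3, 4) ∪ [11, 21) ∪ [28, 33)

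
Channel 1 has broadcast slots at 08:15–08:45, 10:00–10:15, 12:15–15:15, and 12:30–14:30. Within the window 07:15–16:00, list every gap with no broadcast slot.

The merged coverage is 08:15–08:45, 10:00–10:15, 12:15–15:15.
Gaps within 07:15–16:00: 07:15–08:15, 08:45–10:00, 10:15–12:15, 15:15–16:00.

07:15–08:15, 08:45–10:00, 10:15–12:15, 15:15–16:00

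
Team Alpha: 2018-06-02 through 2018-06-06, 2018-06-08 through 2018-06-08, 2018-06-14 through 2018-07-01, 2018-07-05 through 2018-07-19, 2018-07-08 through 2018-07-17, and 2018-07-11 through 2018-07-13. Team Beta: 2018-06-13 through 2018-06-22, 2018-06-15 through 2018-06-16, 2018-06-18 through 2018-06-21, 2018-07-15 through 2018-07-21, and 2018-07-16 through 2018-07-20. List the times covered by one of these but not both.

2018-06-02 through 2018-06-06, 2018-06-08 through 2018-06-08, 2018-06-13 through 2018-06-13, 2018-06-23 through 2018-07-01, 2018-07-05 through 2018-07-14, 2018-07-20 through 2018-07-21

A, merged: 2018-06-02 through 2018-06-06, 2018-06-08 through 2018-06-08, 2018-06-14 through 2018-07-01, 2018-07-05 through 2018-07-19.
B, merged: 2018-06-13 through 2018-06-22, 2018-07-15 through 2018-07-21.
Only in the first: 2018-06-02 through 2018-06-06, 2018-06-08 through 2018-06-08, 2018-06-23 through 2018-07-01, 2018-07-05 through 2018-07-14.
Only in the second: 2018-06-13 through 2018-06-13, 2018-07-20 through 2018-07-21.
Together these are the periods covered by exactly one.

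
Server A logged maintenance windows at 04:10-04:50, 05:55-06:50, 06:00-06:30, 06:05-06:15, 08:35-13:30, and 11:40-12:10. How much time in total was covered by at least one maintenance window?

6 h 30 min

Merged: 04:10-04:50, 05:55-06:50, 08:35-13:30.
Lengths: 40 min + 55 min + 4 h 55 min = 6 h 30 min.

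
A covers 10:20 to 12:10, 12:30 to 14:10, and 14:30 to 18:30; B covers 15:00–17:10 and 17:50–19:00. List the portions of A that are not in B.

10:20–12:10, 12:30–14:10, 14:30–15:00, 17:10–17:50

10:20–12:10: no B overlap → unchanged.
12:30–14:10: no B overlap → unchanged.
14:30–18:30 minus B → 14:30–15:00, 17:10–17:50.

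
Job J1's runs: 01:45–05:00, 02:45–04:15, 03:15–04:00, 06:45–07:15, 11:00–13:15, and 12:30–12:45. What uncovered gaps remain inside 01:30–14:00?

After merging, the occupied span is 01:45–05:00, 06:45–07:15, 11:00–13:15.
Uncovered inside 01:30–14:00: 01:30–01:45, 05:00–06:45, 07:15–11:00, 13:15–14:00.

01:30–01:45, 05:00–06:45, 07:15–11:00, 13:15–14:00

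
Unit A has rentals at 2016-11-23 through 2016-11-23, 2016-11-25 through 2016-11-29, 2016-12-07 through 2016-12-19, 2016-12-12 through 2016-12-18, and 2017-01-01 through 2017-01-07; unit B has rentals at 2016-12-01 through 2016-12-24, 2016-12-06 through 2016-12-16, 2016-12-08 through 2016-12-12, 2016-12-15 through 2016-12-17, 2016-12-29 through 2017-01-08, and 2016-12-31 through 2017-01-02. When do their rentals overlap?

Merge the first list: 2016-11-23 through 2016-11-23, 2016-11-25 through 2016-11-29, 2016-12-07 through 2016-12-19, 2017-01-01 through 2017-01-07.
Merge the second list: 2016-12-01 through 2016-12-24, 2016-12-29 through 2017-01-08.
2016-11-23 through 2016-11-23 meets no B interval.
2016-11-25 through 2016-11-29 meets no B interval.
2016-12-07 through 2016-12-19 ∩ B → 2016-12-07 through 2016-12-19.
2017-01-01 through 2017-01-07 ∩ B → 2017-01-01 through 2017-01-07.

2016-12-07 through 2016-12-19, 2017-01-01 through 2017-01-07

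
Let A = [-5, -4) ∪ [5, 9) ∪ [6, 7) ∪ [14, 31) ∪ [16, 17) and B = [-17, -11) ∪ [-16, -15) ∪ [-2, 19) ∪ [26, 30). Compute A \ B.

First set merges to [-5, -4), [5, 9), [14, 31).
Second set merges to [-17, -11), [-2, 19), [26, 30).
[-5, -4) is untouched.
[5, 9) lies entirely inside B → drops out.
[14, 31) with B removed leaves [19, 26), [30, 31).

[-5, -4) ∪ [19, 26) ∪ [30, 31)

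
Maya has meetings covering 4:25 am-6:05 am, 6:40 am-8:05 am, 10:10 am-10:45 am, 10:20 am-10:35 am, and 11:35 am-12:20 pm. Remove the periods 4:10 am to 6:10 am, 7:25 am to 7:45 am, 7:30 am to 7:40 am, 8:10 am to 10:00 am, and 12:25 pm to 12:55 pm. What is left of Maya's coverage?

A, merged: 4:25 am-6:05 am, 6:40 am-8:05 am, 10:10 am-10:45 am, 11:35 am-12:20 pm.
B, merged: 4:10 am-6:10 am, 7:25 am-7:45 am, 8:10 am-10:00 am, 12:25 pm-12:55 pm.
4:25 am-6:05 am lies entirely inside B → drops out.
6:40 am-8:05 am with B removed leaves 6:40 am-7:25 am, 7:45 am-8:05 am.
10:10 am-10:45 am is untouched.
11:35 am-12:20 pm is untouched.

6:40 am-7:25 am, 7:45 am-8:05 am, 10:10 am-10:45 am, 11:35 am-12:20 pm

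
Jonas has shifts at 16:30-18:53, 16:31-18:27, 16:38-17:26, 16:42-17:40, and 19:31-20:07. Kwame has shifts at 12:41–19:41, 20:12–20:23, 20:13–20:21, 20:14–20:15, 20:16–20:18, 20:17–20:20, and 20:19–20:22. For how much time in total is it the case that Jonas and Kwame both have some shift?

A, merged: 16:30-18:53, 19:31-20:07.
B, merged: 12:41-19:41, 20:12-20:23.
A ∩ B = 16:30-18:53, 19:31-19:41.
Total: 2 h 23 min + 10 min = 2 h 33 min.

2 h 33 min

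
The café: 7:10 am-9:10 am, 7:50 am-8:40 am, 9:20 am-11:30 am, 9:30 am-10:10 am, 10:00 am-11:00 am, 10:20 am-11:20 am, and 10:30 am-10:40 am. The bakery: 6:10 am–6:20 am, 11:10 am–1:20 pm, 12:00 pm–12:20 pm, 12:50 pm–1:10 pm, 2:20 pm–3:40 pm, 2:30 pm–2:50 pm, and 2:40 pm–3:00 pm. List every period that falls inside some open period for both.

11:10 am-11:30 am

A, merged: 7:10 am-9:10 am, 9:20 am-11:30 am.
B, merged: 6:10 am-6:20 am, 11:10 am-1:20 pm, 2:20 pm-3:40 pm.
7:10 am-9:10 am meets no B interval.
9:20 am-11:30 am ∩ B → 11:10 am-11:30 am.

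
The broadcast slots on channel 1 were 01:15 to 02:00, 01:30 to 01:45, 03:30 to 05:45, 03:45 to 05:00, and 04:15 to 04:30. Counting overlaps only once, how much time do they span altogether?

Merged: 01:15–02:00, 03:30–05:45.
Lengths: 45 min + 2 h 15 min = 3 h.

3 h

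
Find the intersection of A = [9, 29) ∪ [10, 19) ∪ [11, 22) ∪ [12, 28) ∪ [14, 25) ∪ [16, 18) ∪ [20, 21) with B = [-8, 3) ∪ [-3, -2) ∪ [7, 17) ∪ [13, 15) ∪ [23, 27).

A, merged: [9, 29).
B, merged: [-8, 3), [7, 17), [23, 27).
[9, 29) overlaps B on [9, 17), [23, 27).

[9, 17) ∪ [23, 27)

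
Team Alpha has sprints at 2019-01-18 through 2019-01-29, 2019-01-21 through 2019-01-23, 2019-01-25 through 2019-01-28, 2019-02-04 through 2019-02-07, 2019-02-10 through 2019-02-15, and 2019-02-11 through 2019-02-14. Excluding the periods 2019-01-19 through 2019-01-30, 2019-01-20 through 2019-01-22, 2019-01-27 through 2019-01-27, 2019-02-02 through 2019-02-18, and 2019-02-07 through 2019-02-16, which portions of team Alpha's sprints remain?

A, merged: 2019-01-18 through 2019-01-29, 2019-02-04 through 2019-02-07, 2019-02-10 through 2019-02-15.
B, merged: 2019-01-19 through 2019-01-30, 2019-02-02 through 2019-02-18.
2019-01-18 through 2019-01-29 minus B → 2019-01-18 through 2019-01-18.
2019-02-04 through 2019-02-07: fully covered by B → removed.
2019-02-10 through 2019-02-15: fully covered by B → removed.

2019-01-18 through 2019-01-18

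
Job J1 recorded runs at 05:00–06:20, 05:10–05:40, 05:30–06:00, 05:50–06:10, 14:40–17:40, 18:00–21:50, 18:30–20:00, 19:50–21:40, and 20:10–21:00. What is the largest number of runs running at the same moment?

3

Sweep endpoints in order; track running count of active intervals.
Peak of 3 reached at 05:30.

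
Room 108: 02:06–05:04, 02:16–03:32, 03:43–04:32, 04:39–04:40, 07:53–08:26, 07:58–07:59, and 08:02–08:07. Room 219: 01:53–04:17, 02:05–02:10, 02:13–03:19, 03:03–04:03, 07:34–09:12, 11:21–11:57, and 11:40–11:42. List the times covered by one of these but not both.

First set merges to 02:06-05:04, 07:53-08:26.
Second set merges to 01:53-04:17, 07:34-09:12, 11:21-11:57.
Only in the first: 04:17-05:04.
Only in the second: 01:53-02:06, 07:34-07:53, 08:26-09:12, 11:21-11:57.
Together these are the periods covered by exactly one.

01:53-02:06, 04:17-05:04, 07:34-07:53, 08:26-09:12, 11:21-11:57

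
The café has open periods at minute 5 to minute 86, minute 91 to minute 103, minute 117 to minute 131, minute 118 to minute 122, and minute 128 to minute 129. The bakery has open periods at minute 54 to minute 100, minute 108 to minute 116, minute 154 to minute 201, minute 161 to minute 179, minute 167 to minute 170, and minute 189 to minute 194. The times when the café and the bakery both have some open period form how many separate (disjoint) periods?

2

First set merges to minute 5 to minute 86, minute 91 to minute 103, minute 117 to minute 131.
Second set merges to minute 54 to minute 100, minute 108 to minute 116, minute 154 to minute 201.
A ∩ B = minute 54 to minute 86, minute 91 to minute 100.
That is 2 disjoint pieces.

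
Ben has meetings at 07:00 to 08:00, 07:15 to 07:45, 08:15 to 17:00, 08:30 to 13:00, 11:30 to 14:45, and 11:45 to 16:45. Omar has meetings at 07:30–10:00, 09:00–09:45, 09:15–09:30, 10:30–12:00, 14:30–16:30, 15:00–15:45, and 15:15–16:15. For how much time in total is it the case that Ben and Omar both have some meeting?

Merge the first list: 07:00–08:00, 08:15–17:00.
Merge the second list: 07:30–10:00, 10:30–12:00, 14:30–16:30.
A ∩ B = 07:30–08:00, 08:15–10:00, 10:30–12:00, 14:30–16:30.
Total: 30 min + 1 h 45 min + 1 h 30 min + 2 h = 5 h 45 min.

5 h 45 min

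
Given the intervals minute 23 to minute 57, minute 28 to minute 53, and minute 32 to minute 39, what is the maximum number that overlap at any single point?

3

Sweep endpoints in order; track running count of active intervals.
Peak of 3 reached at minute 32.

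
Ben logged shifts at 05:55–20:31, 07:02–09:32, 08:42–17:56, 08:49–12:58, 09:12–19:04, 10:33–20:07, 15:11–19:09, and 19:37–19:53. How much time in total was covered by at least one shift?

Merged: 05:55-20:31.
Length: 14 h 36 min.

14 h 36 min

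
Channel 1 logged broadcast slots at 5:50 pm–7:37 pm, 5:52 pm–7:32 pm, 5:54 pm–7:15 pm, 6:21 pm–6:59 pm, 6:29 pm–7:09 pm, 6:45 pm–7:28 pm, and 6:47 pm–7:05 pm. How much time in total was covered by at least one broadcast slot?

1 h 47 min

Merged: 5:50 pm–7:37 pm.
Length: 1 h 47 min.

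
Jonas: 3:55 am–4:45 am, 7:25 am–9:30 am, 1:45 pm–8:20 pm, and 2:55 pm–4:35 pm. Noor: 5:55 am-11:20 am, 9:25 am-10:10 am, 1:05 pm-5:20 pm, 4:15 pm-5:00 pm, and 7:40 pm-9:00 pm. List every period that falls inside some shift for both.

7:25 am-9:30 am, 1:45 pm-5:20 pm, 7:40 pm-8:20 pm

Merge the first list: 3:55 am-4:45 am, 7:25 am-9:30 am, 1:45 pm-8:20 pm.
Merge the second list: 5:55 am-11:20 am, 1:05 pm-5:20 pm, 7:40 pm-9:00 pm.
3:55 am-4:45 am meets no B interval.
7:25 am-9:30 am ∩ B → 7:25 am-9:30 am.
1:45 pm-8:20 pm ∩ B → 1:45 pm-5:20 pm, 7:40 pm-8:20 pm.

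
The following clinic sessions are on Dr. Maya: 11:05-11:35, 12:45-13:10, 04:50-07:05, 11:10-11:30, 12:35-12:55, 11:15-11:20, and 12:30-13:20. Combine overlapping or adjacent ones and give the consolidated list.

04:50-07:05, 11:05-11:35, 12:30-13:20

Sort by start: 04:50-07:05, 11:05-11:35, 11:10-11:30, 11:15-11:20, 12:30-13:20, 12:35-12:55, 12:45-13:10.
11:05-11:35 is disjoint → start new block.
11:10-11:30 overlaps/touches 11:05-11:35 → extend to 11:05-11:35.
11:15-11:20 overlaps/touches 11:05-11:35 → extend to 11:05-11:35.
12:30-13:20 is disjoint → start new block.
12:35-12:55 overlaps/touches 12:30-13:20 → extend to 12:30-13:20.
12:45-13:10 overlaps/touches 12:30-13:20 → extend to 12:30-13:20.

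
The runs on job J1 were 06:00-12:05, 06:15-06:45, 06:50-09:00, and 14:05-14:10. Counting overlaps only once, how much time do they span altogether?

Merged: 06:00–12:05, 14:05–14:10.
Lengths: 6 h 5 min + 5 min = 6 h 10 min.

6 h 10 min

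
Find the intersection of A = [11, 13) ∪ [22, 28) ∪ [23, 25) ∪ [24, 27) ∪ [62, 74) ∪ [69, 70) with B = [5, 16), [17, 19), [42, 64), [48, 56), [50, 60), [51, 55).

[11, 13) ∪ [62, 64)

First set merges to [11, 13), [22, 28), [62, 74).
Second set merges to [5, 16), [17, 19), [42, 64).
[11, 13) ∩ B → [11, 13).
[22, 28) meets no B interval.
[62, 74) ∩ B → [62, 64).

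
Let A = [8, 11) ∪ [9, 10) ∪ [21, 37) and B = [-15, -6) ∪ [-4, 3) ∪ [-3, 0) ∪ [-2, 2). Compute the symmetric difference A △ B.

A, merged: [8, 11), [21, 37).
B, merged: [-15, -6), [-4, 3).
A \ B = [8, 11), [21, 37).
B \ A = [-15, -6), [-4, 3).
Union of the two gives the symmetric difference.

[-15, -6) ∪ [-4, 3) ∪ [8, 11) ∪ [21, 37)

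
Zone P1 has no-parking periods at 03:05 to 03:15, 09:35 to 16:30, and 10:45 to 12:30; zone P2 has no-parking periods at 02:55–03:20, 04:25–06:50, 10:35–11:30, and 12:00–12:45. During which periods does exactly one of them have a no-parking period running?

Merge the first list: 03:05–03:15, 09:35–16:30.
A but not B: 09:35–10:35, 11:30–12:00, 12:45–16:30.
B but not A: 02:55–03:05, 03:15–03:20, 04:25–06:50.
Combining gives A △ B.

02:55–03:05, 03:15–03:20, 04:25–06:50, 09:35–10:35, 11:30–12:00, 12:45–16:30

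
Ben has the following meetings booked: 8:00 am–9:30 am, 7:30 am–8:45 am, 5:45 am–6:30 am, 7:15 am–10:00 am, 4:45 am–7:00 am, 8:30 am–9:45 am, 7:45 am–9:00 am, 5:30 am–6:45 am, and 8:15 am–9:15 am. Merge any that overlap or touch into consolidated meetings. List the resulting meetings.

Sort by start: 4:45 am–7:00 am, 5:30 am–6:45 am, 5:45 am–6:30 am, 7:15 am–10:00 am, 7:30 am–8:45 am, 7:45 am–9:00 am, 8:00 am–9:30 am, 8:15 am–9:15 am, 8:30 am–9:45 am.
5:30 am–6:45 am overlaps/touches 4:45 am–7:00 am → extend to 4:45 am–7:00 am.
5:45 am–6:30 am overlaps/touches 4:45 am–7:00 am → extend to 4:45 am–7:00 am.
7:15 am–10:00 am is disjoint → start new block.
7:30 am–8:45 am overlaps/touches 7:15 am–10:00 am → extend to 7:15 am–10:00 am.
7:45 am–9:00 am overlaps/touches 7:15 am–10:00 am → extend to 7:15 am–10:00 am.
8:00 am–9:30 am overlaps/touches 7:15 am–10:00 am → extend to 7:15 am–10:00 am.
8:15 am–9:15 am overlaps/touches 7:15 am–10:00 am → extend to 7:15 am–10:00 am.
8:30 am–9:45 am overlaps/touches 7:15 am–10:00 am → extend to 7:15 am–10:00 am.

4:45 am–7:00 am, 7:15 am–10:00 am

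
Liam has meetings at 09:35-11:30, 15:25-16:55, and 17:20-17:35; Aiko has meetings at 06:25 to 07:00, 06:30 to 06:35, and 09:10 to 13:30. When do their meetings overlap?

Second set merges to 06:25-07:00, 09:10-13:30.
09:35-11:30 overlaps B on 09:35-11:30.
15:25-16:55 falls entirely outside B.
17:20-17:35 falls entirely outside B.

09:35-11:30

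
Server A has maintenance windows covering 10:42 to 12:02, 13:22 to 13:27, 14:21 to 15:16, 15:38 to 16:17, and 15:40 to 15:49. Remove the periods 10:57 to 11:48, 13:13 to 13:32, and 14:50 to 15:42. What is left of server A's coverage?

First set merges to 10:42–12:02, 13:22–13:27, 14:21–15:16, 15:38–16:17.
10:42–12:02 \ B = 10:42–10:57, 11:48–12:02.
13:22–13:27: entirely removed.
14:21–15:16 \ B = 14:21–14:50.
15:38–16:17 \ B = 15:42–16:17.

10:42–10:57, 11:48–12:02, 14:21–14:50, 15:42–16:17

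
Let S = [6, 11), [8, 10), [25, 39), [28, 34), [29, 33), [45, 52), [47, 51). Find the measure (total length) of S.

Merged: [6, 11), [25, 39), [45, 52).
Lengths: 5 + 14 + 7 = 26.

26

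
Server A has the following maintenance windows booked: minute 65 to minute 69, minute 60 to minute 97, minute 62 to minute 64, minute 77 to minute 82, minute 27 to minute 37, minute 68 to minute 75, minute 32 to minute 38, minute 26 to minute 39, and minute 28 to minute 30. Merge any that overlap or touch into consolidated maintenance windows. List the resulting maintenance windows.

Sort by start: minute 26 to minute 39, minute 27 to minute 37, minute 28 to minute 30, minute 32 to minute 38, minute 60 to minute 97, minute 62 to minute 64, minute 65 to minute 69, minute 68 to minute 75, minute 77 to minute 82.
minute 27 to minute 37 overlaps/touches minute 26 to minute 39 → extend to minute 26 to minute 39.
minute 28 to minute 30 overlaps/touches minute 26 to minute 39 → extend to minute 26 to minute 39.
minute 32 to minute 38 overlaps/touches minute 26 to minute 39 → extend to minute 26 to minute 39.
minute 60 to minute 97 is disjoint → start new block.
minute 62 to minute 64 overlaps/touches minute 60 to minute 97 → extend to minute 60 to minute 97.
minute 65 to minute 69 overlaps/touches minute 60 to minute 97 → extend to minute 60 to minute 97.
minute 68 to minute 75 overlaps/touches minute 60 to minute 97 → extend to minute 60 to minute 97.
minute 77 to minute 82 overlaps/touches minute 60 to minute 97 → extend to minute 60 to minute 97.

minute 26 to minute 39, minute 60 to minute 97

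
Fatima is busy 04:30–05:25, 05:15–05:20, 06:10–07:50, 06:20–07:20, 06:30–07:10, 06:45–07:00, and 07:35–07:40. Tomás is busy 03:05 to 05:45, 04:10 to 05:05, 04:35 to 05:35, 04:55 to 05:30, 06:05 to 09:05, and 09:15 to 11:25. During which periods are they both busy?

A, merged: 04:30-05:25, 06:10-07:50.
B, merged: 03:05-05:45, 06:05-09:05, 09:15-11:25.
04:30-05:25 ∩ B → 04:30-05:25.
06:10-07:50 ∩ B → 06:10-07:50.

04:30-05:25, 06:10-07:50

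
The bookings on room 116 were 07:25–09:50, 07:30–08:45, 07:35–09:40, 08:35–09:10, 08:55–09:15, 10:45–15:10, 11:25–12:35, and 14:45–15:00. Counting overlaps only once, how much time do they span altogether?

Merged: 07:25-09:50, 10:45-15:10.
Lengths: 2 h 25 min + 4 h 25 min = 6 h 50 min.

6 h 50 min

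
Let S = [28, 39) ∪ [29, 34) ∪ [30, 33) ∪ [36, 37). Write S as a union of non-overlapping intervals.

[29, 34) overlaps/touches [28, 39) → extend to [28, 39).
[30, 33) overlaps/touches [28, 39) → extend to [28, 39).
[36, 37) overlaps/touches [28, 39) → extend to [28, 39).

[28, 39)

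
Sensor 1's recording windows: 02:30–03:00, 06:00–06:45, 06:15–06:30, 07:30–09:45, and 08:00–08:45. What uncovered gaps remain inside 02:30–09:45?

After merging, the occupied span is 02:30-03:00, 06:00-06:45, 07:30-09:45.
Complement within 02:30-09:45: 03:00-06:00, 06:45-07:30.

03:00-06:00, 06:45-07:30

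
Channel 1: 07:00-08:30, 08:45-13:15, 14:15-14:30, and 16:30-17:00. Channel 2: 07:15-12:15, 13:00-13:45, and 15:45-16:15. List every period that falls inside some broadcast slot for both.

07:00-08:30 overlaps B on 07:15-08:30.
08:45-13:15 overlaps B on 08:45-12:15, 13:00-13:15.
14:15-14:30 falls entirely outside B.
16:30-17:00 falls entirely outside B.

07:15-08:30, 08:45-12:15, 13:00-13:15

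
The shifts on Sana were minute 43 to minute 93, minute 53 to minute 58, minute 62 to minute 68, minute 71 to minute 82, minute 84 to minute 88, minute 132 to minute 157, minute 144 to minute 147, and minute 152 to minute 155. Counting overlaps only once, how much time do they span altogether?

75 minutes

Merged: minute 43 to minute 93, minute 132 to minute 157.
Lengths: 50 minutes + 25 minutes = 75 minutes.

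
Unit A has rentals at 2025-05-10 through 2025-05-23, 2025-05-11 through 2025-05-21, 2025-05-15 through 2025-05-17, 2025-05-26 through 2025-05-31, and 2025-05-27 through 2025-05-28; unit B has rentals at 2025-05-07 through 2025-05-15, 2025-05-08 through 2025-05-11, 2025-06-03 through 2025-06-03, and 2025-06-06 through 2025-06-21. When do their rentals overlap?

2025-05-10 through 2025-05-15

A, merged: 2025-05-10 through 2025-05-23, 2025-05-26 through 2025-05-31.
B, merged: 2025-05-07 through 2025-05-15, 2025-06-03 through 2025-06-03, 2025-06-06 through 2025-06-21.
2025-05-10 through 2025-05-23 meets the second set on 2025-05-10 through 2025-05-15.
2025-05-26 through 2025-05-31: no overlap with the second set.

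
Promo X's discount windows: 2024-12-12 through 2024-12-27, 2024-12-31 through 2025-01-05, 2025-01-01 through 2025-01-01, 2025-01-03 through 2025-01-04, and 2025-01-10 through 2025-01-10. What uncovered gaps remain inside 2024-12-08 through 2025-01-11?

2024-12-08 through 2024-12-11, 2024-12-28 through 2024-12-30, 2025-01-06 through 2025-01-09, 2025-01-11 through 2025-01-11

The merged coverage is 2024-12-12 through 2024-12-27, 2024-12-31 through 2025-01-05, 2025-01-10 through 2025-01-10.
Complement within 2024-12-08 through 2025-01-11: 2024-12-08 through 2024-12-11, 2024-12-28 through 2024-12-30, 2025-01-06 through 2025-01-09, 2025-01-11 through 2025-01-11.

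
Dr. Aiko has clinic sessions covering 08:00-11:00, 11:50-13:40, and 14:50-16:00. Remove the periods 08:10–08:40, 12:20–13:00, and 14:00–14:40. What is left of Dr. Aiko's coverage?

08:00–11:00 minus B → 08:00–08:10, 08:40–11:00.
11:50–13:40 minus B → 11:50–12:20, 13:00–13:40.
14:50–16:00: no B overlap → unchanged.

08:00–08:10, 08:40–11:00, 11:50–12:20, 13:00–13:40, 14:50–16:00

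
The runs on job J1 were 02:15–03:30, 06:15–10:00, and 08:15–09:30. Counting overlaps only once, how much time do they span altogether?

Merged: 02:15–03:30, 06:15–10:00.
Lengths: 1 h 15 min + 3 h 45 min = 5 h.

5 h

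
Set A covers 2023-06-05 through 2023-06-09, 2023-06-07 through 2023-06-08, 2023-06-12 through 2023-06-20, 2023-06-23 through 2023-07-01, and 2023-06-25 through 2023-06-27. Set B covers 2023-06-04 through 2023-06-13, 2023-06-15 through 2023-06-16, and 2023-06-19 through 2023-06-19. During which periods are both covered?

2023-06-05 through 2023-06-09, 2023-06-12 through 2023-06-13, 2023-06-15 through 2023-06-16, 2023-06-19 through 2023-06-19

Merge the first list: 2023-06-05 through 2023-06-09, 2023-06-12 through 2023-06-20, 2023-06-23 through 2023-07-01.
2023-06-05 through 2023-06-09 ∩ B → 2023-06-05 through 2023-06-09.
2023-06-12 through 2023-06-20 ∩ B → 2023-06-12 through 2023-06-13, 2023-06-15 through 2023-06-16, 2023-06-19 through 2023-06-19.
2023-06-23 through 2023-07-01 meets no B interval.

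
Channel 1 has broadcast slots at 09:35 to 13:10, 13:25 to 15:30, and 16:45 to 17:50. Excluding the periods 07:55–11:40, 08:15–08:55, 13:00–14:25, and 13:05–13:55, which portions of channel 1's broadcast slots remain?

11:40–13:00, 14:25–15:30, 16:45–17:50

B, merged: 07:55–11:40, 13:00–14:25.
09:35–13:10 minus B → 11:40–13:00.
13:25–15:30 minus B → 14:25–15:30.
16:45–17:50: no B overlap → unchanged.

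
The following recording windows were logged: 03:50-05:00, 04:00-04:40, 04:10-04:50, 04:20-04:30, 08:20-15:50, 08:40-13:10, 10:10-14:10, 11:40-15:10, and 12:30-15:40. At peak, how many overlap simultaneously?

Sweep endpoints in order; track running count of active intervals.
Peak of 5 reached at 12:30.

5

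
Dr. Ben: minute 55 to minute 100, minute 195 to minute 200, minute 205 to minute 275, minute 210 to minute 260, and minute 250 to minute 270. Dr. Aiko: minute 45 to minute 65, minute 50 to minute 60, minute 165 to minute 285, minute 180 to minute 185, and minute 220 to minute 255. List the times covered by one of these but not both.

minute 45 to minute 55, minute 65 to minute 100, minute 165 to minute 195, minute 200 to minute 205, minute 275 to minute 285

First set merges to minute 55 to minute 100, minute 195 to minute 200, minute 205 to minute 275.
Second set merges to minute 45 to minute 65, minute 165 to minute 285.
A but not B: minute 65 to minute 100.
B but not A: minute 45 to minute 55, minute 165 to minute 195, minute 200 to minute 205, minute 275 to minute 285.
Combining gives A △ B.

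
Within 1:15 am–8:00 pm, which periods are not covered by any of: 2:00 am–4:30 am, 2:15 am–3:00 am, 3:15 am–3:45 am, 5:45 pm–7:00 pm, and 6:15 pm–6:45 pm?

1:15 am–2:00 am, 4:30 am–5:45 pm, 7:00 pm–8:00 pm

The merged coverage is 2:00 am–4:30 am, 5:45 pm–7:00 pm.
Gaps within 1:15 am–8:00 pm: 1:15 am–2:00 am, 4:30 am–5:45 pm, 7:00 pm–8:00 pm.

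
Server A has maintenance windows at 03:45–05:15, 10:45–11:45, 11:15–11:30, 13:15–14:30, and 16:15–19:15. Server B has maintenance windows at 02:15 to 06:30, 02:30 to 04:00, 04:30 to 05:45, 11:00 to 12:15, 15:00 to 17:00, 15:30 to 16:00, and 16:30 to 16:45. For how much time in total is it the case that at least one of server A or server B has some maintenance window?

A, merged: 03:45–05:15, 10:45–11:45, 13:15–14:30, 16:15–19:15.
B, merged: 02:15–06:30, 11:00–12:15, 15:00–17:00.
A ∪ B = 02:15–06:30, 10:45–12:15, 13:15–14:30, 15:00–19:15.
Total: 4 h 15 min + 1 h 30 min + 1 h 15 min + 4 h 15 min = 11 h 15 min.

11 h 15 min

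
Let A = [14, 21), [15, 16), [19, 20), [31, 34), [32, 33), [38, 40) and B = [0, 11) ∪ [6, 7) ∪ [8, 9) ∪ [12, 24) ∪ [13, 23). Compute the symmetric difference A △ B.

[0, 11) ∪ [12, 14) ∪ [21, 24) ∪ [31, 34) ∪ [38, 40)

First set merges to [14, 21), [31, 34), [38, 40).
Second set merges to [0, 11), [12, 24).
Only in the first: [31, 34), [38, 40).
Only in the second: [0, 11), [12, 14), [21, 24).
Together these are the periods covered by exactly one.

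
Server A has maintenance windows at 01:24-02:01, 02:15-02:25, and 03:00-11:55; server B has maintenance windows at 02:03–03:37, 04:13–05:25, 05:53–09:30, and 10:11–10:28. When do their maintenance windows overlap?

02:15-02:25, 03:00-03:37, 04:13-05:25, 05:53-09:30, 10:11-10:28

01:24-02:01: no overlap with the second set.
02:15-02:25 meets the second set on 02:15-02:25.
03:00-11:55 meets the second set on 03:00-03:37, 04:13-05:25, 05:53-09:30, 10:11-10:28.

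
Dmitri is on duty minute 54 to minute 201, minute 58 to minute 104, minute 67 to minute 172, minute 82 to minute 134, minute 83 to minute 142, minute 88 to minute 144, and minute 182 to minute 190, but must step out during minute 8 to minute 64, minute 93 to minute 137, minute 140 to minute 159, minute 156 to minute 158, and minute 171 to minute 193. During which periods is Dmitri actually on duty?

minute 64 to minute 93, minute 137 to minute 140, minute 159 to minute 171, minute 193 to minute 201

First set merges to minute 54 to minute 201.
Second set merges to minute 8 to minute 64, minute 93 to minute 137, minute 140 to minute 159, minute 171 to minute 193.
minute 54 to minute 201 minus B → minute 64 to minute 93, minute 137 to minute 140, minute 159 to minute 171, minute 193 to minute 201.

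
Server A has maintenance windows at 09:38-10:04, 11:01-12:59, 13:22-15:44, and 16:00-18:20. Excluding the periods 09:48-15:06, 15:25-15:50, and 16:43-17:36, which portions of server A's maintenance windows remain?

09:38–09:48, 15:06–15:25, 16:00–16:43, 17:36–18:20

09:38–10:04 with B removed leaves 09:38–09:48.
11:01–12:59 lies entirely inside B → drops out.
13:22–15:44 with B removed leaves 15:06–15:25.
16:00–18:20 with B removed leaves 16:00–16:43, 17:36–18:20.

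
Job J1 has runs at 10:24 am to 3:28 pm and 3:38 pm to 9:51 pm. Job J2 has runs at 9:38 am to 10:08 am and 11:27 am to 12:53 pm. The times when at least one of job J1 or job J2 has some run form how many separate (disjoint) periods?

A ∪ B = 9:38 am–10:08 am, 10:24 am–3:28 pm, 3:38 pm–9:51 pm.
That is 3 disjoint pieces.

3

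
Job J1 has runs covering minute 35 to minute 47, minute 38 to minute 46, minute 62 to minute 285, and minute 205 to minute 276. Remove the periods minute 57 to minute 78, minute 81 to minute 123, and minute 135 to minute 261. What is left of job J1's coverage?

A, merged: minute 35 to minute 47, minute 62 to minute 285.
minute 35 to minute 47: nothing removed.
minute 62 to minute 285 \ B = minute 78 to minute 81, minute 123 to minute 135, minute 261 to minute 285.

minute 35 to minute 47, minute 78 to minute 81, minute 123 to minute 135, minute 261 to minute 285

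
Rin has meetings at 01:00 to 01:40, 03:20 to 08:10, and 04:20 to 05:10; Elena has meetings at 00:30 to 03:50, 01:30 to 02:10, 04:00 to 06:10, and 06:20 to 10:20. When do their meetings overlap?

A, merged: 01:00-01:40, 03:20-08:10.
B, merged: 00:30-03:50, 04:00-06:10, 06:20-10:20.
01:00-01:40 ∩ B → 01:00-01:40.
03:20-08:10 ∩ B → 03:20-03:50, 04:00-06:10, 06:20-08:10.

01:00-01:40, 03:20-03:50, 04:00-06:10, 06:20-08:10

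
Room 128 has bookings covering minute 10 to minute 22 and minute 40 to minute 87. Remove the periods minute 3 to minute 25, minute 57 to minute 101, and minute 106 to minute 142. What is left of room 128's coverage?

minute 40 to minute 57

minute 10 to minute 22: fully covered by B → removed.
minute 40 to minute 87 minus B → minute 40 to minute 57.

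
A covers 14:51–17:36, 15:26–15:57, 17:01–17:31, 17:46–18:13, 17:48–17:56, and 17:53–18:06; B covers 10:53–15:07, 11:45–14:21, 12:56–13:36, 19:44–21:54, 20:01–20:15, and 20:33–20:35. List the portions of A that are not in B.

15:07–17:36, 17:46–18:13

A, merged: 14:51–17:36, 17:46–18:13.
B, merged: 10:53–15:07, 19:44–21:54.
14:51–17:36 minus B → 15:07–17:36.
17:46–18:13: no B overlap → unchanged.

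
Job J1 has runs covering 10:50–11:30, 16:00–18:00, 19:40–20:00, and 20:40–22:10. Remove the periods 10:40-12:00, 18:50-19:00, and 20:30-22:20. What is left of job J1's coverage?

10:50–11:30: fully covered by B → removed.
16:00–18:00: no B overlap → unchanged.
19:40–20:00: no B overlap → unchanged.
20:40–22:10: fully covered by B → removed.

16:00–18:00, 19:40–20:00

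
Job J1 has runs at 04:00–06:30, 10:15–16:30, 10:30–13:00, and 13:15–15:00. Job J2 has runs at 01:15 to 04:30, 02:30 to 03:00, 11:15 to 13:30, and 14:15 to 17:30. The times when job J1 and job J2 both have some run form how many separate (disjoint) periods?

3

First set merges to 04:00–06:30, 10:15–16:30.
Second set merges to 01:15–04:30, 11:15–13:30, 14:15–17:30.
A ∩ B = 04:00–04:30, 11:15–13:30, 14:15–16:30.
That is 3 disjoint pieces.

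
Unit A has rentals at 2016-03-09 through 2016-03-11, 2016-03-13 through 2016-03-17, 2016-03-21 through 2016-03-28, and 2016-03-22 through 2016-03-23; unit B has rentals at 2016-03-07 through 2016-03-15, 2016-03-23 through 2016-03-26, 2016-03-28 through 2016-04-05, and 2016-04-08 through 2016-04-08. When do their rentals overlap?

2016-03-09 through 2016-03-11, 2016-03-13 through 2016-03-15, 2016-03-23 through 2016-03-26, 2016-03-28 through 2016-03-28

Merge the first list: 2016-03-09 through 2016-03-11, 2016-03-13 through 2016-03-17, 2016-03-21 through 2016-03-28.
2016-03-09 through 2016-03-11 overlaps B on 2016-03-09 through 2016-03-11.
2016-03-13 through 2016-03-17 overlaps B on 2016-03-13 through 2016-03-15.
2016-03-21 through 2016-03-28 overlaps B on 2016-03-23 through 2016-03-26, 2016-03-28 through 2016-03-28.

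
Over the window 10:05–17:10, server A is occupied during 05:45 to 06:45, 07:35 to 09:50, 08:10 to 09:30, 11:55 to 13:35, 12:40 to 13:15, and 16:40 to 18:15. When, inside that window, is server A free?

After merging, the occupied span is 05:45–06:45, 07:35–09:50, 11:55–13:35, 16:40–18:15.
Uncovered inside 10:05–17:10: 10:05–11:55, 13:35–16:40.

10:05–11:55, 13:35–16:40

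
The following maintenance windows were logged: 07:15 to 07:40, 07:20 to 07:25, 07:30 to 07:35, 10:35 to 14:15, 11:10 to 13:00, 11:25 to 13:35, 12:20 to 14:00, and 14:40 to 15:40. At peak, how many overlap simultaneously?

4

Sweep endpoints in order; track running count of active intervals.
Peak of 4 reached at 12:20.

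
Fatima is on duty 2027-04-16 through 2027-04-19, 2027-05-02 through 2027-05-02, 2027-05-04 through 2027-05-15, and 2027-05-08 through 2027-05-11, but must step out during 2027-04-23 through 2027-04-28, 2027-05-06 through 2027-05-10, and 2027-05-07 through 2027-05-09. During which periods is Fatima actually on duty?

2027-04-16 through 2027-04-19, 2027-05-02 through 2027-05-02, 2027-05-04 through 2027-05-05, 2027-05-11 through 2027-05-15

A, merged: 2027-04-16 through 2027-04-19, 2027-05-02 through 2027-05-02, 2027-05-04 through 2027-05-15.
B, merged: 2027-04-23 through 2027-04-28, 2027-05-06 through 2027-05-10.
2027-04-16 through 2027-04-19: no B overlap → unchanged.
2027-05-02 through 2027-05-02: no B overlap → unchanged.
2027-05-04 through 2027-05-15 minus B → 2027-05-04 through 2027-05-05, 2027-05-11 through 2027-05-15.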